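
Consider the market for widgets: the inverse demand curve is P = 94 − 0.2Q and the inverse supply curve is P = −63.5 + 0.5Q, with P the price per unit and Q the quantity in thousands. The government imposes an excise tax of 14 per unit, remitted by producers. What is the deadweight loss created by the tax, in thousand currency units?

Rewrite in direct form: Qd = 470 − 5P and Qs = 2P + 127.
Before the tax: set 470 − 5P = 2P + 127 → P* = 49, Q* = 225.
With the tax collected from producers, supply shifts: Qs = 2(P − 14) + 127.
Solving gives Q = 205 with buyers paying 53 and producers receiving 39 (the 14 wedge).
Quantity falls by |ΔQ| = |225 − 205| = 20.
DWL = ½ · t · |ΔQ| = ½ · 14 · 20 = 140.

Deadweight loss = 140 thousand.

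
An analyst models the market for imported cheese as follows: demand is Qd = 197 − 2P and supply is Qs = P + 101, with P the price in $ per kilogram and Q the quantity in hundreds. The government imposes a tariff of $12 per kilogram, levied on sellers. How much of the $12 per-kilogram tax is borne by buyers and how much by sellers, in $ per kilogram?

Before the tax: set 197 − 2P = P + 101 → P* = $32, Q* = 133.
With the tax collected from sellers, supply shifts: Qs = (P − 12) + 101.
Solving gives Q = 125 with buyers paying $36 and sellers receiving $24 (the $12 wedge).
Burden on buyers: $4; on sellers: $8. (They sum to $12.)
The less price-elastic side of the market bears the larger share of a per-unit tax.

Buyers bear $4 per kilogram; sellers bear $8 per kilogram.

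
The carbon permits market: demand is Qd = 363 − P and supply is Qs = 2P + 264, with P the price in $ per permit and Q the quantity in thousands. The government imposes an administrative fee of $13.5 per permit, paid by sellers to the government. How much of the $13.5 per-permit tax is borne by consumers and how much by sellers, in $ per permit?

Without the tax, 363 − P = 2P + 264 gives 3P = 99, so P* = $33 and Q* = 330.
With the tax collected from sellers, supply shifts: Qs = 2(P − 13.5) + 264.
Solving gives Q = 321 with consumers paying $42 and sellers receiving $28.5 (the $13.5 wedge).
Burden on consumers: $9; on sellers: $4.5. (They sum to $13.5.)
The less price-elastic side of the market bears the larger share of a per-unit tax.

Consumers bear $9 per permit; sellers bear $4.5 per permit.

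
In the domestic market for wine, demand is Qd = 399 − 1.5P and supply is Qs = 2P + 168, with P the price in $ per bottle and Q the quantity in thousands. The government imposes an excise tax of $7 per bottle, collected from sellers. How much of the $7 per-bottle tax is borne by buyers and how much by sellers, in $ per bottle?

Buyers bear $4 per bottle; sellers bear $3 per bottle.

Without the tax, 399 − 1.5P = 2P + 168 gives 3.5P = 231, so P* = $66 and Q* = 300.
With the tax collected from sellers, supply shifts: Qs = 2(P − 7) + 168.
New equilibrium: buyers pay $70, sellers receive $63, Q = 294. (Wedge: Pb − Ps = 7.)
Burden on buyers: $4; on sellers: $3. (They sum to $7.)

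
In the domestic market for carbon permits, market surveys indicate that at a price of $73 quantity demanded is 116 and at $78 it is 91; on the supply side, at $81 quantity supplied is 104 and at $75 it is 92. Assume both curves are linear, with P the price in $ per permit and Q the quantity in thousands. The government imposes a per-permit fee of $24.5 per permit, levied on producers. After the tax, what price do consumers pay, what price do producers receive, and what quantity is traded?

Consumers pay $84; producers receive $59.5; quantity = 61.

Demand slope: (91 − 116)/(78 − 73) = -5, so Qd = 481 − 5P.
Supply slope: (92 − 104)/(75 − 81) = 2, so Qs = 2P − 58.
Without the tax, 481 − 5P = 2P − 58 gives 7P = 539, so P* = $77 and Q* = 96.
With the tax collected from producers, supply shifts: Qs = 2(P − 24.5) − 58.
New equilibrium: consumers pay $84, producers receive $59.5, Q = 61. (Wedge: Pb − Ps = 24.5.)
The less price-elastic side of the market bears the larger share of a per-unit tax.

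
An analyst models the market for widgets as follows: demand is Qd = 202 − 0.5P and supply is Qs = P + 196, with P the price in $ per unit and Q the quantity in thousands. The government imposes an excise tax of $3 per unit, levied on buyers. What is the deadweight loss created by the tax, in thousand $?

Without the tax, 202 − 0.5P = P + 196 gives 1.5P = 6, so P* = $4 and Q* = 200.
With the tax collected from buyers, demand (in seller-price terms) shifts: Qd = 202 − 0.5(P + 3).
New equilibrium: buyers pay $6, producers receive $3, Q = 199. (Wedge: Pb − Ps = 3.)
Quantity falls by |ΔQ| = |200 − 199| = 1.
DWL = ½ · t · |ΔQ| = ½ · 3 · 1 = $1.5.

Deadweight loss = $1.5 thousand.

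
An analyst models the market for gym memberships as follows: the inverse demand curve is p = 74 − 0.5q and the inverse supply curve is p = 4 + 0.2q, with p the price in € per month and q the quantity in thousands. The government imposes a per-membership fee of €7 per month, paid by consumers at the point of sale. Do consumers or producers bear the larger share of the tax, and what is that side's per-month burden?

Consumers bear the larger share: €5 per month.

Inverting to q(p) form: qd = 148 − 2p; qs = 5p − 20.
Without the tax, 148 − 2p = 5p − 20 gives 7p = 168, so p* = €24 and q* = 100.
With the tax collected from consumers, demand (in seller-price terms) shifts: qd = 148 − 2(p + 7).
New equilibrium: consumers pay €29, producers receive €22, q = 90. (Wedge: pb − ps = 7.)
Per-month burden: consumers €5, producers €2.
Consumers take the larger share because demand is less price-elastic here (demand slope 2 vs supply slope 5).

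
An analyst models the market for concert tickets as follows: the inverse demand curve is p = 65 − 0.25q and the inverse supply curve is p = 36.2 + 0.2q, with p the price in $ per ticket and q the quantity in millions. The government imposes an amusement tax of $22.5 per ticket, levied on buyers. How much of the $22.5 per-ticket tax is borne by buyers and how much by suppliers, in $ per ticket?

Rewrite in direct form: qd = 260 − 4p and qs = 5p − 181.
Without the tax, 260 − 4p = 5p − 181 gives 9p = 441, so p* = $49 and q* = 64.
With the tax collected from buyers, demand (in seller-price terms) shifts: qd = 260 − 4(p + 22.5).
Solving gives q = 14 with buyers paying $61.5 and suppliers receiving $39 (the $22.5 wedge).
Burden on buyers: $12.5; on suppliers: $10. (They sum to $22.5.)

Buyers bear $12.5 per ticket; suppliers bear $10 per ticket.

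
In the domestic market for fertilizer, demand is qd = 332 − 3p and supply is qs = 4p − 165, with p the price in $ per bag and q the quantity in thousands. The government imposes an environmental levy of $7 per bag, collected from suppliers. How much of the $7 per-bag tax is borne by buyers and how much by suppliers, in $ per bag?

Before the tax: set 332 − 3p = 4p − 165 → p* = $71, q* = 119.
With the tax collected from suppliers, supply shifts: qs = 4(p − 7) − 165.
Solving gives q = 107 with buyers paying $75 and suppliers receiving $68 (the $7 wedge).
Burden on buyers: $4; on suppliers: $3. (They sum to $7.)

Buyers bear $4 per bag; suppliers bear $3 per bag.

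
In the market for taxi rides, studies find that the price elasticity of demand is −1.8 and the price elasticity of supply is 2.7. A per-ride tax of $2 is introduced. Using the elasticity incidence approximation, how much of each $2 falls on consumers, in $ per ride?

Incidence ratio: consumers' share ≈ εs / (εs + |εd|) = 2.7 / (2.7 + 1.8) = 0.6.
So consumers bear ≈ 0.6 × $2 = $1.2; sellers bear $0.8.

Consumers bear ≈ $1.2 per ride.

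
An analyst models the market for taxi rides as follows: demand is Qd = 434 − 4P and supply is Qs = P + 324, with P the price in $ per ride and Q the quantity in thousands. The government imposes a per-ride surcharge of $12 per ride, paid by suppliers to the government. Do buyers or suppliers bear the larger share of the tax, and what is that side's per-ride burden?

Before the tax: set 434 − 4P = P + 324 → P* = $22, Q* = 346.
With the tax collected from suppliers, supply shifts: Qs = (P − 12) + 324.
Solving gives Q = 336.4 with buyers paying $24.4 and suppliers receiving $12.4 (the $12 wedge).
Per-ride burden: buyers $2.4, suppliers $9.6.
Suppliers take the larger share because supply is less price-elastic here (demand slope 4 vs supply slope 1).
The less price-elastic side of the market bears the larger share of a per-unit tax.

Suppliers bear the larger share: $9.6 per ride.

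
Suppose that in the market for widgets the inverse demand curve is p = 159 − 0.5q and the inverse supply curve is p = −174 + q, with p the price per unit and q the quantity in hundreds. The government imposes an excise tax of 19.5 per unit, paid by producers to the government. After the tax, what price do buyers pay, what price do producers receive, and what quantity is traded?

Buyers pay 54.5; producers receive 35; quantity = 209.

Rewrite in direct form: qd = 318 − 2p and qs = p + 174.
Before the tax: set 318 − 2p = p + 174 → p* = 48, q* = 222.
With the tax collected from producers, supply shifts: qs = (p − 19.5) + 174.
New equilibrium: buyers pay 54.5, producers receive 35, q = 209. (Wedge: pb − ps = 19.5.)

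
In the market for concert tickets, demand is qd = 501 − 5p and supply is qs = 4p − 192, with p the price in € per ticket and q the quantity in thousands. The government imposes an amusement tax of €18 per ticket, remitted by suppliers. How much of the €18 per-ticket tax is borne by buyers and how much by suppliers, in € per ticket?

Buyers bear €8 per ticket; suppliers bear €10 per ticket.

Without the tax, 501 − 5p = 4p − 192 gives 9p = 693, so p* = €77 and q* = 116.
With the tax collected from suppliers, supply shifts: qs = 4(p − 18) − 192.
Solving gives q = 76 with buyers paying €85 and suppliers receiving €67 (the €18 wedge).
Burden on buyers: €8; on suppliers: €10. (They sum to €18.)
The less price-elastic side of the market bears the larger share of a per-unit tax.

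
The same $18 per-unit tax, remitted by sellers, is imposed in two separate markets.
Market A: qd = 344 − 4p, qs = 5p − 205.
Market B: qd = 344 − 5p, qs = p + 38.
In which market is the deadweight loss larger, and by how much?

Market A, by $225.

Market A: pre-tax p* = $61, q* = 100; post-tax q = 60; deadweight loss = $360.
Market B: pre-tax p* = $51, q* = 89; post-tax q = 74; deadweight loss = $135.
Difference: $360 vs $135 → market A is larger by $225.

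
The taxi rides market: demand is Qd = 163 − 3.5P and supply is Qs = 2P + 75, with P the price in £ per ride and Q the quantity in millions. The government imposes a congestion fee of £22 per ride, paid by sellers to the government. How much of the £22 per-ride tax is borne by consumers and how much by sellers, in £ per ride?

Without the tax, 163 − 3.5P = 2P + 75 gives 5.5P = 88, so P* = £16 and Q* = 107.
With the tax collected from sellers, supply shifts: Qs = 2(P − 22) + 75.
Solving gives Q = 79 with consumers paying £24 and sellers receiving £2 (the £22 wedge).
Burden on consumers: £8; on sellers: £14. (They sum to £22.)
The less price-elastic side of the market bears the larger share of a per-unit tax.

Consumers bear £8 per ride; sellers bear £14 per ride.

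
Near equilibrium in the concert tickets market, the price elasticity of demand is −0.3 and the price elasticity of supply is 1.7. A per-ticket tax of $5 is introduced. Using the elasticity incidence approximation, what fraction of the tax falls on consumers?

Consumers' share ≈ 0.85.

Incidence ratio: consumers' share ≈ εs / (εs + |εd|) = 1.7 / (1.7 + 0.3) = 0.85.
Supply is the more elastic side, so consumers bear the larger share.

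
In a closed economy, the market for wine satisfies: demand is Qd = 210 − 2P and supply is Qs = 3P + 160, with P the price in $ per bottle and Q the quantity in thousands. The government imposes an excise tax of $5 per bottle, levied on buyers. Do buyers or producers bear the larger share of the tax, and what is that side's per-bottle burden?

Buyers bear the larger share: $3 per bottle.

Without the tax, 210 − 2P = 3P + 160 gives 5P = 50, so P* = $10 and Q* = 190.
With the tax collected from buyers, demand (in seller-price terms) shifts: Qd = 210 − 2(P + 5).
New equilibrium: buyers pay $13, producers receive $8, Q = 184. (Wedge: Pb − Ps = 5.)
Per-bottle burden: buyers $3, producers $2.
Buyers take the larger share because demand is less price-elastic here (demand slope 2 vs supply slope 3).
The less price-elastic side of the market bears the larger share of a per-unit tax.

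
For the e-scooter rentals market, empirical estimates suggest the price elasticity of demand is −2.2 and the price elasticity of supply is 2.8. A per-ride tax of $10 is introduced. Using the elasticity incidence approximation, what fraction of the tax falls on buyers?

Buyers' share ≈ 0.56.

Incidence ratio: buyers' share ≈ εs / (εs + |εd|) = 2.8 / (2.8 + 2.2) = 0.56.
Supply is the more elastic side, so buyers bear the larger share.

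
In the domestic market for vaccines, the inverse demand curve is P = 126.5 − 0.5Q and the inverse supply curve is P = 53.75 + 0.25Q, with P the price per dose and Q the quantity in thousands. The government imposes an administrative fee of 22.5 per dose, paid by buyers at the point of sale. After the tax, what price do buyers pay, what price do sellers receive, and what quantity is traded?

Buyers pay 93; sellers receive 70.5; quantity = 67.

Inverting to Q(P) form: Qd = 253 − 2P; Qs = 4P − 215.
Without the tax, 253 − 2P = 4P − 215 gives 6P = 468, so P* = 78 and Q* = 97.
With the tax collected from buyers, demand (in seller-price terms) shifts: Qd = 253 − 2(P + 22.5).
New equilibrium: buyers pay 93, sellers receive 70.5, Q = 67. (Wedge: Pb − Ps = 22.5.)
The less price-elastic side of the market bears the larger share of a per-unit tax.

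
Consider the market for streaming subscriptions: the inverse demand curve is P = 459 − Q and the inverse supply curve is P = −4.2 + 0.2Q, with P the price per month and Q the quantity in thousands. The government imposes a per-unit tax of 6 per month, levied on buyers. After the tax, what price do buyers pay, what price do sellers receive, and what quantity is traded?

Inverting to Q(P) form: Qd = 459 − P; Qs = 5P + 21.
Without the tax, 459 − P = 5P + 21 gives 6P = 438, so P* = 73 and Q* = 386.
With the tax collected from buyers, demand (in seller-price terms) shifts: Qd = 459 − (P + 6).
New equilibrium: buyers pay 78, sellers receive 72, Q = 381. (Wedge: Pb − Ps = 6.)
The less price-elastic side of the market bears the larger share of a per-unit tax.

Buyers pay 78; sellers receive 72; quantity = 381.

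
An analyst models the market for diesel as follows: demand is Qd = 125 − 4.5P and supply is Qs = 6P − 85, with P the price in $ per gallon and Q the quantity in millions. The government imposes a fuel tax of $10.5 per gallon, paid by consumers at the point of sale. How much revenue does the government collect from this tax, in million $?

Tax revenue = $84 million.

Before the tax: set 125 − 4.5P = 6P − 85 → P* = $20, Q* = 35.
With the tax collected from consumers, demand (in seller-price terms) shifts: Qd = 125 − 4.5(P + 10.5).
New equilibrium: consumers pay $26, producers receive $15.5, Q = 8. (Wedge: Pb − Ps = 10.5.)
Revenue = t · Q = 10.5 · 8 = $84.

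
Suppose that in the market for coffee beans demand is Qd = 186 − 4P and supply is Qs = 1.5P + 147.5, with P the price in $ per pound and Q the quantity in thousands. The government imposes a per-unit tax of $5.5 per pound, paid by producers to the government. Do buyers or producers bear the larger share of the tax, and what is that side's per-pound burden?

Producers bear the larger share: $4 per pound.

Without the tax, 186 − 4P = 1.5P + 147.5 gives 5.5P = 38.5, so P* = $7 and Q* = 158.
With the tax collected from producers, supply shifts: Qs = 1.5(P − 5.5) + 147.5.
Solving gives Q = 152 with buyers paying $8.5 and producers receiving $3 (the $5.5 wedge).
Per-pound burden: buyers $1.5, producers $4.
Producers take the larger share because supply is less price-elastic here (demand slope 4 vs supply slope 1.5).
The less price-elastic side of the market bears the larger share of a per-unit tax.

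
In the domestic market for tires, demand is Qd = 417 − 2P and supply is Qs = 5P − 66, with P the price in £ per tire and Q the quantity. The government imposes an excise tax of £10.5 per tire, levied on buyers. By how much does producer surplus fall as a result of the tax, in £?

Without the tax, 417 − 2P = 5P − 66 gives 7P = 483, so P* = £69 and Q* = 279.
With the tax collected from buyers, demand (in seller-price terms) shifts: Qd = 417 − 2(P + 10.5).
New equilibrium: buyers pay £76.5, suppliers receive £66, Q = 264. (Wedge: Pb − Ps = 10.5.)
ΔPS is the trapezoid between Q = 264 and Q = 279 of height £3: ½ · (279 + 264) · 3 = £814.5.

Producer surplus falls by £814.5.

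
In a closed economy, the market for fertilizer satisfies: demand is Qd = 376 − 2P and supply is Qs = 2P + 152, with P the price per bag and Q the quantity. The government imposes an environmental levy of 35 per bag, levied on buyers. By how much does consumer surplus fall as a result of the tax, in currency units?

Before the tax: set 376 − 2P = 2P + 152 → P* = 56, Q* = 264.
With the tax collected from buyers, demand (in seller-price terms) shifts: Qd = 376 − 2(P + 35).
New equilibrium: buyers pay 73.5, suppliers receive 38.5, Q = 229. (Wedge: Pb − Ps = 35.)
ΔCS is the trapezoid between Q = 229 and Q = 264 of height 17.5: ½ · (264 + 229) · 17.5 = 4313.75.

Consumer surplus falls by 4313.75.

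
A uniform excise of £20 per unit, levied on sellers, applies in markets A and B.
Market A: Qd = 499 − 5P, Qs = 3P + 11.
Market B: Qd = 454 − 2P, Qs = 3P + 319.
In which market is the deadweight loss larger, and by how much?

Market A, by £135.

Market A: pre-tax P* = £61, Q* = 194; post-tax Q = 156.5; deadweight loss = £375.
Market B: pre-tax P* = £27, Q* = 400; post-tax Q = 376; deadweight loss = £240.
Difference: £375 vs £240 → market A is larger by £135.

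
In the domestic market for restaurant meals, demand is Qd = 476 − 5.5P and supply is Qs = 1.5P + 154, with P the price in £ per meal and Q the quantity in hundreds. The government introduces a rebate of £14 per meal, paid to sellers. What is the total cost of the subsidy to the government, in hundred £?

Without the subsidy, 476 − 5.5P = 1.5P + 154 gives 7P = 322, so P* = £46 and Q* = 223.
With a per-unit subsidy paid to sellers, each receives P + 14 per unit sold, so supply becomes Qs = 1.5(P + 14) + 154.
Solving gives Q = 239.5 with consumers paying £43 and sellers receiving £57 (the £14 wedge).
Outlay = t · Q = 14 · 239.5 = £3353.

Government outlay = £3353 hundred.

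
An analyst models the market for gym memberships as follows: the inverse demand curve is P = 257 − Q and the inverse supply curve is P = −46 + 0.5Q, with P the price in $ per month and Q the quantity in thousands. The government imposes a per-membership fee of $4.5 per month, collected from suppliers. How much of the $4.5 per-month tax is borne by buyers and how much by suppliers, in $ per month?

Inverting to Q(P) form: Qd = 257 − P; Qs = 2P + 92.
Before the tax: set 257 − P = 2P + 92 → P* = $55, Q* = 202.
With the tax collected from suppliers, supply shifts: Qs = 2(P − 4.5) + 92.
New equilibrium: buyers pay $58, suppliers receive $53.5, Q = 199. (Wedge: Pb − Ps = 4.5.)
Burden on buyers: $3; on suppliers: $1.5. (They sum to $4.5.)
The less price-elastic side of the market bears the larger share of a per-unit tax.

Buyers bear $3 per month; suppliers bear $1.5 per month.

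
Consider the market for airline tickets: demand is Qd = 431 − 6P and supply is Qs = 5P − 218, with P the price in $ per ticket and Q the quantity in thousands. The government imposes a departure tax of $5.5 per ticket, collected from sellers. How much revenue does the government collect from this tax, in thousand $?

Without the tax, 431 − 6P = 5P − 218 gives 11P = 649, so P* = $59 and Q* = 77.
With the tax collected from sellers, supply shifts: Qs = 5(P − 5.5) − 218.
New equilibrium: consumers pay $61.5, sellers receive $56, Q = 62. (Wedge: Pb − Ps = 5.5.)
Revenue = t · Q = 5.5 · 62 = $341.

Tax revenue = $341 thousand.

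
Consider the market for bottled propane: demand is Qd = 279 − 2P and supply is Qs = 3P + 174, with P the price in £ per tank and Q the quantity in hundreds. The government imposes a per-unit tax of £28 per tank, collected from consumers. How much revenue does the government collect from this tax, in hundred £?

Tax revenue = £5695.2 hundred.

Without the tax, 279 − 2P = 3P + 174 gives 5P = 105, so P* = £21 and Q* = 237.
With the tax collected from consumers, demand (in seller-price terms) shifts: Qd = 279 − 2(P + 28).
Solving gives Q = 203.4 with consumers paying £37.8 and producers receiving £9.8 (the £28 wedge).
Revenue = t · Q = 28 · 203.4 = £5695.2.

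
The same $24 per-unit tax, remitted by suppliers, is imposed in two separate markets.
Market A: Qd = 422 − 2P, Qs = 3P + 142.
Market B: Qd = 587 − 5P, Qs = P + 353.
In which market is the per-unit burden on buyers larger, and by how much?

Market A: pre-tax P* = $56, Q* = 310; post-tax Q = 281.2; per-unit burden on buyers = $14.4.
Market B: pre-tax P* = $39, Q* = 392; post-tax Q = 372; per-unit burden on buyers = $4.
Difference: $14.4 vs $4 → market A is larger by $10.4.

Market A, by $10.4.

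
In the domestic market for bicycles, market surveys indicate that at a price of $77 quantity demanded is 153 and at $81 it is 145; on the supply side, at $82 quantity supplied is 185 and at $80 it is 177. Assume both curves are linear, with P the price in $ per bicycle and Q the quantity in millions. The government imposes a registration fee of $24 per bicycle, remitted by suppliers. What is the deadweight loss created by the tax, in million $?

Deadweight loss = $384 million.

Demand slope: (145 − 153)/(81 − 77) = -2, so Qd = 307 − 2P.
Supply slope: (177 − 185)/(80 − 82) = 4, so Qs = 4P − 143.
Without the tax, 307 − 2P = 4P − 143 gives 6P = 450, so P* = $75 and Q* = 157.
With the tax collected from suppliers, supply shifts: Qs = 4(P − 24) − 143.
Solving gives Q = 125 with buyers paying $91 and suppliers receiving $67 (the $24 wedge).
Quantity falls by |ΔQ| = |157 − 125| = 32.
DWL = ½ · t · |ΔQ| = ½ · 24 · 32 = $384.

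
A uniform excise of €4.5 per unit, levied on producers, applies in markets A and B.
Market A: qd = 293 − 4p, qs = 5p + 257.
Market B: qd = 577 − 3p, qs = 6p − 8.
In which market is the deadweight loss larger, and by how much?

Market A, by €2.25.

Market A: pre-tax p* = €4, q* = 277; post-tax q = 267; deadweight loss = €22.5.
Market B: pre-tax p* = €65, q* = 382; post-tax q = 373; deadweight loss = €20.25.
Difference: €22.5 vs €20.25 → market A is larger by €2.25.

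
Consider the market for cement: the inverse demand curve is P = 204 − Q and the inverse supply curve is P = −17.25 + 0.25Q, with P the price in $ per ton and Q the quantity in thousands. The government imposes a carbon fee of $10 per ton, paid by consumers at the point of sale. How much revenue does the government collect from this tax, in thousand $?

Inverting to Q(P) form: Qd = 204 − P; Qs = 4P + 69.
Before the tax: set 204 − P = 4P + 69 → P* = $27, Q* = 177.
With the tax collected from consumers, demand (in seller-price terms) shifts: Qd = 204 − (P + 10).
Solving gives Q = 169 with consumers paying $35 and sellers receiving $25 (the $10 wedge).
Revenue = t · Q = 10 · 169 = $1690.

Tax revenue = $1690 thousand.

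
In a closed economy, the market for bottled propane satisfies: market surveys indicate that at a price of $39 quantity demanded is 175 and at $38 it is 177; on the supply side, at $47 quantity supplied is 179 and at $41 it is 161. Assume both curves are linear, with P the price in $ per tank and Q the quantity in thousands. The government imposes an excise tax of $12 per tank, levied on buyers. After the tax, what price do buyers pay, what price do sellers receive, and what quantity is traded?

Demand slope: (177 − 175)/(38 − 39) = -2, so Qd = 253 − 2P.
Supply slope: (161 − 179)/(41 − 47) = 3, so Qs = 3P + 38.
Without the tax, 253 − 2P = 3P + 38 gives 5P = 215, so P* = $43 and Q* = 167.
With the tax collected from buyers, demand (in seller-price terms) shifts: Qd = 253 − 2(P + 12).
New equilibrium: buyers pay $50.2, sellers receive $38.2, Q = 152.6. (Wedge: Pb − Ps = 12.)
The less price-elastic side of the market bears the larger share of a per-unit tax.

Buyers pay $50.2; sellers receive $38.2; quantity = 152.6.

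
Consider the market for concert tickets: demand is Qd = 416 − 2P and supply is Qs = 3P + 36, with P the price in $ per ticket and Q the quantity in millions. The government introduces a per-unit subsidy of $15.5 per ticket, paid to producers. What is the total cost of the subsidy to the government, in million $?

Before the subsidy: set 416 − 2P = 3P + 36 → P* = $76, Q* = 264.
With a per-unit subsidy paid to producers, each receives P + 15.5 per unit sold, so supply becomes Qs = 3(P + 15.5) + 36.
New equilibrium: consumers pay $66.7, producers receive $82.2, Q = 282.6. (Wedge: Pb − Ps = −15.5.)
Outlay = t · Q = 15.5 · 282.6 = $4380.3.

Government outlay = $4380.3 million.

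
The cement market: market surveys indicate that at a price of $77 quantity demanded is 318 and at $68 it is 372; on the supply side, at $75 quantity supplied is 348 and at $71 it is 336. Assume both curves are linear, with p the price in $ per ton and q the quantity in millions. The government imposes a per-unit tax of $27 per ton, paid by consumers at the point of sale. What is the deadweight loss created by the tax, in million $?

Demand slope: (372 − 318)/(68 − 77) = -6, so qd = 780 − 6p.
Supply slope: (336 − 348)/(71 − 75) = 3, so qs = 3p + 123.
Without the tax, 780 − 6p = 3p + 123 gives 9p = 657, so p* = $73 and q* = 342.
With the tax collected from consumers, demand (in seller-price terms) shifts: qd = 780 − 6(p + 27).
New equilibrium: consumers pay $82, sellers receive $55, q = 288. (Wedge: pb − ps = 27.)
Quantity falls by |ΔQ| = |342 − 288| = 54.
DWL = ½ · t · |ΔQ| = ½ · 27 · 54 = $729.

Deadweight loss = $729 million.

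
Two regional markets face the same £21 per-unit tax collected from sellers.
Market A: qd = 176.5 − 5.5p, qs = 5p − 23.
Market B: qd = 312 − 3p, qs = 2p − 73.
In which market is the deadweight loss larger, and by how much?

Market A: pre-tax p* = £19, q* = 72; post-tax q = 17; deadweight loss = £577.5.
Market B: pre-tax p* = £77, q* = 81; post-tax q = 55.8; deadweight loss = £264.6.
Difference: £577.5 vs £264.6 → market A is larger by £312.9.

Market A, by £312.9.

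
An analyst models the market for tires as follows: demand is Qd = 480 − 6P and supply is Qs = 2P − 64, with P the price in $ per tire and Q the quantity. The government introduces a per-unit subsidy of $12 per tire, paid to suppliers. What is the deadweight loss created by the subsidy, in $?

Deadweight loss = $108.

Before the subsidy: set 480 − 6P = 2P − 64 → P* = $68, Q* = 72.
With a per-unit subsidy paid to suppliers, each receives P + 12 per unit sold, so supply becomes Qs = 2(P + 12) − 64.
Solving gives Q = 90 with consumers paying $65 and suppliers receiving $77 (the $12 wedge).
Quantity rises by |ΔQ| = |72 − 90| = 18.
DWL = ½ · t · |ΔQ| = ½ · 12 · 18 = $108.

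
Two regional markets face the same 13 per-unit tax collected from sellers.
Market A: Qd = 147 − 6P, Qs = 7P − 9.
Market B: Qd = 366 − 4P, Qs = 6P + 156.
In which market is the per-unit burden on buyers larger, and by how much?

Market B, by 0.8.

Market A: pre-tax P* = 12, Q* = 75; post-tax Q = 33; per-unit burden on buyers = 7.
Market B: pre-tax P* = 21, Q* = 282; post-tax Q = 250.8; per-unit burden on buyers = 7.8.
Difference: 7 vs 7.8 → market B is larger by 0.8.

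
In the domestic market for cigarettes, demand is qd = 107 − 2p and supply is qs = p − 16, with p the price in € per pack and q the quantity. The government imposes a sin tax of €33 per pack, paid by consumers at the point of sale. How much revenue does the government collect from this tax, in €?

Before the tax: set 107 − 2p = p − 16 → p* = €41, q* = 25.
With the tax collected from consumers, demand (in seller-price terms) shifts: qd = 107 − 2(p + 33).
New equilibrium: consumers pay €52, suppliers receive €19, q = 3. (Wedge: pb − ps = 33.)
Revenue = t · Q = 33 · 3 = €99.

Tax revenue = €99.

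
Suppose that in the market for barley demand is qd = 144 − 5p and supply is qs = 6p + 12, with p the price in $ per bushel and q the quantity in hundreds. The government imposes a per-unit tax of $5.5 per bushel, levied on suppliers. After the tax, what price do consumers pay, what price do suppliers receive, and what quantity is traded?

Before the tax: set 144 − 5p = 6p + 12 → p* = $12, q* = 84.
With the tax collected from suppliers, supply shifts: qs = 6(p − 5.5) + 12.
New equilibrium: consumers pay $15, suppliers receive $9.5, q = 69. (Wedge: pb − ps = 5.5.)
The less price-elastic side of the market bears the larger share of a per-unit tax.

Consumers pay $15; suppliers receive $9.5; quantity = 69.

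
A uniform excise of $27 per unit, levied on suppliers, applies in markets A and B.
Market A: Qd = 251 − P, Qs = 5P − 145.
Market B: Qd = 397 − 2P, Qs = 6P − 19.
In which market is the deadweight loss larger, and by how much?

Market B, by $243.

Market A: pre-tax P* = $66, Q* = 185; post-tax Q = 162.5; deadweight loss = $303.75.
Market B: pre-tax P* = $52, Q* = 293; post-tax Q = 252.5; deadweight loss = $546.75.
Difference: $303.75 vs $546.75 → market B is larger by $243.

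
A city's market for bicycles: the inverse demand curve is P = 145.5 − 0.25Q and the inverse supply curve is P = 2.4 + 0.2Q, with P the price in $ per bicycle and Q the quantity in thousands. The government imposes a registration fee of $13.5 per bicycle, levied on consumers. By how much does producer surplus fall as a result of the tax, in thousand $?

Producer surplus falls by $1818 thousand.

Inverting to Q(P) form: Qd = 582 − 4P; Qs = 5P − 12.
Before the tax: set 582 − 4P = 5P − 12 → P* = $66, Q* = 318.
With the tax collected from consumers, demand (in seller-price terms) shifts: Qd = 582 − 4(P + 13.5).
Solving gives Q = 288 with consumers paying $73.5 and producers receiving $60 (the $13.5 wedge).
ΔPS is the trapezoid between Q = 288 and Q = 318 of height $6: ½ · (318 + 288) · 6 = $1818.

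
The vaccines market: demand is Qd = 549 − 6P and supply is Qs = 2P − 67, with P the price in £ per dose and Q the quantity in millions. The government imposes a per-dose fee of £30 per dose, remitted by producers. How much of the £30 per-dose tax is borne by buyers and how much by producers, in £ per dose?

Without the tax, 549 − 6P = 2P − 67 gives 8P = 616, so P* = £77 and Q* = 87.
With the tax collected from producers, supply shifts: Qs = 2(P − 30) − 67.
New equilibrium: buyers pay £84.5, producers receive £54.5, Q = 42. (Wedge: Pb − Ps = 30.)
Burden on buyers: £7.5; on producers: £22.5. (They sum to £30.)

Buyers bear £7.5 per dose; producers bear £22.5 per dose.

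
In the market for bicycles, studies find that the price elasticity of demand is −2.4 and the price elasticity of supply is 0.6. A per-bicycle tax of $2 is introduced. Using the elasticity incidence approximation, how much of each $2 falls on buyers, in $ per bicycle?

Incidence ratio: buyers' share ≈ εs / (εs + |εd|) = 0.6 / (0.6 + 2.4) = 0.2.
So buyers bear ≈ 0.2 × $2 = $0.4; suppliers bear $1.6.

Buyers bear ≈ $0.4 per bicycle.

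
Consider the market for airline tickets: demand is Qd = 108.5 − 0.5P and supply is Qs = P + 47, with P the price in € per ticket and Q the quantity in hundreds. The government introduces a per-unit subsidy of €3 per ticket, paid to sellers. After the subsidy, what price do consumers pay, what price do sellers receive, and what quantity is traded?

Consumers pay €39; sellers receive €42; quantity = 89.

Before the subsidy: set 108.5 − 0.5P = P + 47 → P* = €41, Q* = 88.
With a per-unit subsidy paid to sellers, each receives P + 3 per unit sold, so supply becomes Qs = (P + 3) + 47.
Solving gives Q = 89 with consumers paying €39 and sellers receiving €42 (the €3 wedge).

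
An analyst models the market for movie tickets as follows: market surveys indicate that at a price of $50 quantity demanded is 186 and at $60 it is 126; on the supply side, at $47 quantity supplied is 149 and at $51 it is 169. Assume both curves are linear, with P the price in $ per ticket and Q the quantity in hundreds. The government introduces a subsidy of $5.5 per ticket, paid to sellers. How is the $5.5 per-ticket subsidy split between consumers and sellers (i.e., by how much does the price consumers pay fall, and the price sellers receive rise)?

Demand slope: (126 − 186)/(60 − 50) = -6, so Qd = 486 − 6P.
Supply slope: (169 − 149)/(51 − 47) = 5, so Qs = 5P − 86.
Before the subsidy: set 486 − 6P = 5P − 86 → P* = $52, Q* = 174.
With a per-unit subsidy paid to sellers, each receives P + 5.5 per unit sold, so supply becomes Qs = 5(P + 5.5) − 86.
Solving gives Q = 189 with consumers paying $49.5 and sellers receiving $55 (the $5.5 wedge).
Gain to consumers: $2.5; to sellers: $3. (They sum to $5.5.)

Consumers gain $2.5 per ticket; sellers gain $3 per ticket.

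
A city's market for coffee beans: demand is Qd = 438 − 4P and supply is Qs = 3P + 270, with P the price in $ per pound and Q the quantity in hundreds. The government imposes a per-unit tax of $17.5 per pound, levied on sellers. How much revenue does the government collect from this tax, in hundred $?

Before the tax: set 438 − 4P = 3P + 270 → P* = $24, Q* = 342.
With the tax collected from sellers, supply shifts: Qs = 3(P − 17.5) + 270.
Solving gives Q = 312 with buyers paying $31.5 and sellers receiving $14 (the $17.5 wedge).
Revenue = t · Q = 17.5 · 312 = $5460.

Tax revenue = $5460 hundred.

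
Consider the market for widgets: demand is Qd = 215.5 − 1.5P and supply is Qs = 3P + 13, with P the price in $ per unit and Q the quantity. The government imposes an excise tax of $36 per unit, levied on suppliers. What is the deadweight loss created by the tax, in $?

Deadweight loss = $648.

Before the tax: set 215.5 − 1.5P = 3P + 13 → P* = $45, Q* = 148.
With the tax collected from suppliers, supply shifts: Qs = 3(P − 36) + 13.
Solving gives Q = 112 with buyers paying $69 and suppliers receiving $33 (the $36 wedge).
Quantity falls by |ΔQ| = |148 − 112| = 36.
DWL = ½ · t · |ΔQ| = ½ · 36 · 36 = $648.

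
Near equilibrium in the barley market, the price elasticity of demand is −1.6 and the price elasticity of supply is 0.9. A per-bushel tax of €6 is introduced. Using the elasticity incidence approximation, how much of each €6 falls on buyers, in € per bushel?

Buyers bear ≈ €2.16 per bushel.

Incidence ratio: buyers' share ≈ εs / (εs + |εd|) = 0.9 / (0.9 + 1.6) = 0.36.
So buyers bear ≈ 0.36 × €6 = €2.16; suppliers bear €3.84.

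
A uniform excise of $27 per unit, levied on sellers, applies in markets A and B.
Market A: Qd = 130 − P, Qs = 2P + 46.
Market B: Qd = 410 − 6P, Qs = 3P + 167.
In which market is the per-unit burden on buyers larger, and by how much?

Market A: pre-tax P* = $28, Q* = 102; post-tax Q = 84; per-unit burden on buyers = $18.
Market B: pre-tax P* = $27, Q* = 248; post-tax Q = 194; per-unit burden on buyers = $9.
Difference: $18 vs $9 → market A is larger by $9.

Market A, by $9.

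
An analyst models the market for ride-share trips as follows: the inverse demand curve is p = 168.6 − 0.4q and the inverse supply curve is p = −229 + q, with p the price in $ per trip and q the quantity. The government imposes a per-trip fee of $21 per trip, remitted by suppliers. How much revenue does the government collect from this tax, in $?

Tax revenue = $5649.

Rewrite in direct form: qd = 421.5 − 2.5p and qs = p + 229.
Without the tax, 421.5 − 2.5p = p + 229 gives 3.5p = 192.5, so p* = $55 and q* = 284.
With the tax collected from suppliers, supply shifts: qs = (p − 21) + 229.
Solving gives q = 269 with buyers paying $61 and suppliers receiving $40 (the $21 wedge).
Revenue = t · Q = 21 · 269 = $5649.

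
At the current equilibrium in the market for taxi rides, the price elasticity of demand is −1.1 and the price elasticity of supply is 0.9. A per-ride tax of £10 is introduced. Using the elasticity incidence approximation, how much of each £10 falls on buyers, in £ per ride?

Incidence ratio: buyers' share ≈ εs / (εs + |εd|) = 0.9 / (0.9 + 1.1) = 0.45.
So buyers bear ≈ 0.45 × £10 = £4.5; producers bear £5.5.

Buyers bear ≈ £4.5 per ride.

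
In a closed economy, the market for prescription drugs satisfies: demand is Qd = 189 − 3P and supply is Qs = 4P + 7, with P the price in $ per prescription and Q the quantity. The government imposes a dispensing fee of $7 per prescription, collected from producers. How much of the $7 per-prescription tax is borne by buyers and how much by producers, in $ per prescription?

Before the tax: set 189 − 3P = 4P + 7 → P* = $26, Q* = 111.
With the tax collected from producers, supply shifts: Qs = 4(P − 7) + 7.
New equilibrium: buyers pay $30, producers receive $23, Q = 99. (Wedge: Pb − Ps = 7.)
Burden on buyers: $4; on producers: $3. (They sum to $7.)

Buyers bear $4 per prescription; producers bear $3 per prescription.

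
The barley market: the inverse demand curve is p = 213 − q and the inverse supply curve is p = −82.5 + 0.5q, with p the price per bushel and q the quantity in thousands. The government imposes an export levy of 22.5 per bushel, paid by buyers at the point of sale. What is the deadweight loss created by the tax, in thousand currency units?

Deadweight loss = 168.75 thousand.

Inverting to q(p) form: qd = 213 − p; qs = 2p + 165.
Before the tax: set 213 − p = 2p + 165 → p* = 16, q* = 197.
With the tax collected from buyers, demand (in seller-price terms) shifts: qd = 213 − (p + 22.5).
Solving gives q = 182 with buyers paying 31 and sellers receiving 8.5 (the 22.5 wedge).
Quantity falls by |ΔQ| = |197 − 182| = 15.
DWL = ½ · t · |ΔQ| = ½ · 22.5 · 15 = 168.75.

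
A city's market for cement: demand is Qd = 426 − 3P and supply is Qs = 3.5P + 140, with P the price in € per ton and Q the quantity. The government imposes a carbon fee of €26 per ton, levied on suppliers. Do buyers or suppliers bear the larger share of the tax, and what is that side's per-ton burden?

Without the tax, 426 − 3P = 3.5P + 140 gives 6.5P = 286, so P* = €44 and Q* = 294.
With the tax collected from suppliers, supply shifts: Qs = 3.5(P − 26) + 140.
New equilibrium: buyers pay €58, suppliers receive €32, Q = 252. (Wedge: Pb − Ps = 26.)
Per-ton burden: buyers €14, suppliers €12.
Buyers take the larger share because demand is less price-elastic here (demand slope 3 vs supply slope 3.5).

Buyers bear the larger share: €14 per ton.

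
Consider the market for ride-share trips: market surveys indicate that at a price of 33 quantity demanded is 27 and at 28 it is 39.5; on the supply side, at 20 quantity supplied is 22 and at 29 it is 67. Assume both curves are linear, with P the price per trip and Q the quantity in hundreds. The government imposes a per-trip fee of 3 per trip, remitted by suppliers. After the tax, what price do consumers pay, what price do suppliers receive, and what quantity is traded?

Demand slope: (39.5 − 27)/(28 − 33) = -2.5, so Qd = 109.5 − 2.5P.
Supply slope: (67 − 22)/(29 − 20) = 5, so Qs = 5P − 78.
Before the tax: set 109.5 − 2.5P = 5P − 78 → P* = 25, Q* = 47.
With the tax collected from suppliers, supply shifts: Qs = 5(P − 3) − 78.
New equilibrium: consumers pay 27, suppliers receive 24, Q = 42. (Wedge: Pb − Ps = 3.)

Consumers pay 27; suppliers receive 24; quantity = 42.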